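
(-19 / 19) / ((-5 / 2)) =2 / 5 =0.40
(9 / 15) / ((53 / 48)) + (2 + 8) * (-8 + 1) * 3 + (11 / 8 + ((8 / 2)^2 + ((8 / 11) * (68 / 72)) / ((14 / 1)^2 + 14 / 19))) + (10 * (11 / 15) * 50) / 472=-4427415040397 / 23143677480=-191.30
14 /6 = 7 /3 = 2.33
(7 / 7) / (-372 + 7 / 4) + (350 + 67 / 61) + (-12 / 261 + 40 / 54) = 24884600243 / 70737003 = 351.79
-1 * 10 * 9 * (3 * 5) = -1350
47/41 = 1.15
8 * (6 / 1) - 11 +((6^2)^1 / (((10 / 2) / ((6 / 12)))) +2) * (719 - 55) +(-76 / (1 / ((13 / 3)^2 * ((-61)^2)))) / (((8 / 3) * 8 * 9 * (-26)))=20818763 / 4320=4819.16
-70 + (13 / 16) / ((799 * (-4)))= -70.00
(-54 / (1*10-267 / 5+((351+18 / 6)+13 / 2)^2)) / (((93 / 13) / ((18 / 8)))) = -10530 / 80548447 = -0.00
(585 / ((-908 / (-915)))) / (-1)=-535275 / 908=-589.51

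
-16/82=-8/41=-0.20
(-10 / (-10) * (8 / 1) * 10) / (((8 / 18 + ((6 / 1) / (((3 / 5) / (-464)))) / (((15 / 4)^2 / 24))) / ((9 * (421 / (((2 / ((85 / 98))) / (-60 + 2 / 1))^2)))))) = -5180133718125 / 213888283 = -24218.88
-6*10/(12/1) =-5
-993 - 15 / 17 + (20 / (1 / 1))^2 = -10096 / 17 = -593.88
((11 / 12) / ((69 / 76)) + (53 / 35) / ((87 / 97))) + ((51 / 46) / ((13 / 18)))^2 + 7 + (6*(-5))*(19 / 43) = -42183652286 / 35117159805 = -1.20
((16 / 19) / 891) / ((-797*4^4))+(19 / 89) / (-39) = -1367232341 / 249771549456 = -0.01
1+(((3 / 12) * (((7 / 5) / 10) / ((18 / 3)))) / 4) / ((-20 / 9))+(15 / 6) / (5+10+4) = 687601 / 608000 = 1.13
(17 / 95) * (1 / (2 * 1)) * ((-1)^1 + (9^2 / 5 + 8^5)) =1393286 / 475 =2933.23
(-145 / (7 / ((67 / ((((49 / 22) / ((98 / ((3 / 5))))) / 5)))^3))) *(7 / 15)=-11609151037000000 / 81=-143322852308641.98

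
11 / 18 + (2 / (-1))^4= 299 / 18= 16.61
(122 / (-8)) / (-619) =61 / 2476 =0.02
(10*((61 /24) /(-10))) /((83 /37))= -2257 /1992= -1.13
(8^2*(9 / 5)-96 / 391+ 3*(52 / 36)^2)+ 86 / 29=190089253 / 1530765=124.18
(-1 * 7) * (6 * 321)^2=-25966332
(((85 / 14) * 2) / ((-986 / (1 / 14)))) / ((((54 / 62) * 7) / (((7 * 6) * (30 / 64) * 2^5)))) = -775 / 8526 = -0.09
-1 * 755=-755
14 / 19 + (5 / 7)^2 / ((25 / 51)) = 1655 / 931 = 1.78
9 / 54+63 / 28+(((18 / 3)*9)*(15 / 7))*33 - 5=320543 / 84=3815.99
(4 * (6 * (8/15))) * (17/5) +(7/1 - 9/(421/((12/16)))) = 2126217/42100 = 50.50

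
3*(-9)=-27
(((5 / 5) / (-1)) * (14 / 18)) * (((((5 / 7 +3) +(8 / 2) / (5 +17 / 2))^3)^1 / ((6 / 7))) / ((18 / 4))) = -435519512 / 33480783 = -13.01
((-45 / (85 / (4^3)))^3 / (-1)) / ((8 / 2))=47775744 / 4913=9724.35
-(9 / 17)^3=-729 / 4913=-0.15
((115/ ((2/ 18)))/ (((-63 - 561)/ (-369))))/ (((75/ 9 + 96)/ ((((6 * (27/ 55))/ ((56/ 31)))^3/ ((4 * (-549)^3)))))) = -1658858419737/ 43176688164478668800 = -0.00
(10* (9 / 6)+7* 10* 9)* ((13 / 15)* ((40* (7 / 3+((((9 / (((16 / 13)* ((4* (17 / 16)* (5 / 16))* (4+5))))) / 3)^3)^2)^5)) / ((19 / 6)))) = 32787929217035694164283642341299298544830746393352401891319208237572490615856 / 1990067260170196106315090363601844094988178089692010171711444854736328125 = 16475.79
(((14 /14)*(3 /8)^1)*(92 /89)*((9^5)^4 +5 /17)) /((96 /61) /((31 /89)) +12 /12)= 13483720267174456611044469 /15788155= 854040276851503966.81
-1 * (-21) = 21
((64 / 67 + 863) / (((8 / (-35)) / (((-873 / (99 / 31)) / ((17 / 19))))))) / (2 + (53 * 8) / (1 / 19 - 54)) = -332335519375 / 1686256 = -197084.86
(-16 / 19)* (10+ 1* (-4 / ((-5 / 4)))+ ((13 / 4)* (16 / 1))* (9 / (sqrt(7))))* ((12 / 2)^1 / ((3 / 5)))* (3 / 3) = -74880* sqrt(7) / 133- 2112 / 19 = -1600.74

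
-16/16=-1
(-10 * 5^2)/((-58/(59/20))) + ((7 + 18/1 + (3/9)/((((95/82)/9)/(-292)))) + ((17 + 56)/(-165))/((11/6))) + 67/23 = -21950758413/30668660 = -715.74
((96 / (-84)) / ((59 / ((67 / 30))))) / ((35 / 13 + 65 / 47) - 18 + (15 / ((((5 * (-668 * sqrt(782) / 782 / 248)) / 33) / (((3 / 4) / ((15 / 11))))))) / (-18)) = -125346076779352 * sqrt(782) / 2044377391761586329 - 518054158743680 / 681459130587195443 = -0.00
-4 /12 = -1 /3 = -0.33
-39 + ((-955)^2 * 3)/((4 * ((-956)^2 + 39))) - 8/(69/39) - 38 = -271675311/3363428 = -80.77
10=10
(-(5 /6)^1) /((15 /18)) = -1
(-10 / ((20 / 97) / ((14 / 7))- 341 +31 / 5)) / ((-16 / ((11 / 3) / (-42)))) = 26675 / 163626624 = 0.00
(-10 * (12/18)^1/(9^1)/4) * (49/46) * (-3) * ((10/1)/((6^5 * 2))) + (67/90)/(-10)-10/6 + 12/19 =-1696059677/1529150400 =-1.11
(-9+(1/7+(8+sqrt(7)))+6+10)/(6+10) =sqrt(7)/16+53/56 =1.11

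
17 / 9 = 1.89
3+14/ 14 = 4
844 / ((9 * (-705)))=-844 / 6345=-0.13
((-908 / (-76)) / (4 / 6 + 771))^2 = 463761 / 1934680225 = 0.00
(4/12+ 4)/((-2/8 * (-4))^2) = 13/3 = 4.33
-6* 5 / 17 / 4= -15 / 34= -0.44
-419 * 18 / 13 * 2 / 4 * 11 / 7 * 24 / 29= -995544 / 2639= -377.24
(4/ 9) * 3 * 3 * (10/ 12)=10/ 3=3.33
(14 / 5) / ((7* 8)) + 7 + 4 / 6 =463 / 60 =7.72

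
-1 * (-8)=8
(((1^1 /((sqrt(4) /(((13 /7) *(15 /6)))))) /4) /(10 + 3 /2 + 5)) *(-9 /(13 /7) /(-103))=15 /9064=0.00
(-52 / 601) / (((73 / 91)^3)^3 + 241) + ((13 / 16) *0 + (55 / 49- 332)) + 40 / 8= -247572783312090408870646895 / 759710234551576815103709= -325.88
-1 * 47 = -47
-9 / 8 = -1.12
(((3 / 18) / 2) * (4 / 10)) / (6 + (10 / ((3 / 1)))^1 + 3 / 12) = 2 / 575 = 0.00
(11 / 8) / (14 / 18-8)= -99 / 520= -0.19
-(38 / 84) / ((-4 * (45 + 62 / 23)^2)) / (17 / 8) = 10051 / 429617013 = 0.00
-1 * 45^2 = -2025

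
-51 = -51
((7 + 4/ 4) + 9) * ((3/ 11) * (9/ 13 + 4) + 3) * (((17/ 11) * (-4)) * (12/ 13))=-8489664/ 20449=-415.16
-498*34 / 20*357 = -1511181 / 5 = -302236.20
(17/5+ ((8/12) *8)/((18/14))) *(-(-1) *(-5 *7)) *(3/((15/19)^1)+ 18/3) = -349517/135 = -2589.01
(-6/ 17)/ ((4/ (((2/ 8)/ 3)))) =-1/ 136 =-0.01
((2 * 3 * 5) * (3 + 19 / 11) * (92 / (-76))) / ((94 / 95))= -89700 / 517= -173.50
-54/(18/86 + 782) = -2322/33635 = -0.07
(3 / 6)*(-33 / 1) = -33 / 2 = -16.50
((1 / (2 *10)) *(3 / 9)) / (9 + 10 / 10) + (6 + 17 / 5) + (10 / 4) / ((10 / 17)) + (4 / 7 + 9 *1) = 23.22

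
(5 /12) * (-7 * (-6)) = 35 /2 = 17.50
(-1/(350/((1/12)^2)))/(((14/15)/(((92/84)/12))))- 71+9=-734952983/11854080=-62.00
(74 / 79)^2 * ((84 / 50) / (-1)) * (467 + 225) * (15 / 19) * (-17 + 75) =-27692876736 / 592895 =-46707.89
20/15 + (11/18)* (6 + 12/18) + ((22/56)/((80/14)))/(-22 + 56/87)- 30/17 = 496612897/136451520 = 3.64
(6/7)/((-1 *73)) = -6/511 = -0.01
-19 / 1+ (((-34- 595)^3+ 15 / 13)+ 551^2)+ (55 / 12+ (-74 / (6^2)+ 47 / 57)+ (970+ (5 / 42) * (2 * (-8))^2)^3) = 6888703661777125 / 9149868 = 752874649.31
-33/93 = -11/31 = -0.35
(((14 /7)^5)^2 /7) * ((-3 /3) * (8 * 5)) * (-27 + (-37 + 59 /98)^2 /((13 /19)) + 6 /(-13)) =-2440372869120 /218491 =-11169214.61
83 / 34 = 2.44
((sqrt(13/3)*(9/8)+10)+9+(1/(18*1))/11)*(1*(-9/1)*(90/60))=-11289/44- 81*sqrt(39)/16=-288.18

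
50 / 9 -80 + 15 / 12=-2635 / 36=-73.19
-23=-23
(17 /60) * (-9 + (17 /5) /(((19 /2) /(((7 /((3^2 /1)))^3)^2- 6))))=-3.14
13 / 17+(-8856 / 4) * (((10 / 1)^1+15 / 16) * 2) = -3293273 / 68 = -48430.49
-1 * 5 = -5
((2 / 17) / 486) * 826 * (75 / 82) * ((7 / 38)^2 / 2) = 505925 / 163047816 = 0.00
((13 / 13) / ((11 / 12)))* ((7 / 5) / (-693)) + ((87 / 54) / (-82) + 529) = 472366907 / 892980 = 528.98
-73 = -73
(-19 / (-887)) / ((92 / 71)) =1349 / 81604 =0.02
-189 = -189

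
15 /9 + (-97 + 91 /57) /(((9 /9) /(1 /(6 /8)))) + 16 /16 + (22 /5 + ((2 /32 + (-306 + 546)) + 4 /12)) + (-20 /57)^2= 31289413 /259920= 120.38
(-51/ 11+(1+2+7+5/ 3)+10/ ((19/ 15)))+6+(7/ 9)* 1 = 40823/ 1881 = 21.70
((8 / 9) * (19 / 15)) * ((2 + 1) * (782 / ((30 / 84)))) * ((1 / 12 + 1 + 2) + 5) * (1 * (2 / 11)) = 80708656 / 7425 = 10869.85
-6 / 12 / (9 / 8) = -4 / 9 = -0.44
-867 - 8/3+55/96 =-869.09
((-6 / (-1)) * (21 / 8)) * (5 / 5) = 63 / 4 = 15.75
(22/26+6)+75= 1064/13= 81.85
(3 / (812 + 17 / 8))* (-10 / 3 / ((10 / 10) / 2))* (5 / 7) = -800 / 45591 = -0.02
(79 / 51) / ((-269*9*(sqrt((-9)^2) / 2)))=-158 / 1111239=-0.00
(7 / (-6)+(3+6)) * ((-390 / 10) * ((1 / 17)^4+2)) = -611.00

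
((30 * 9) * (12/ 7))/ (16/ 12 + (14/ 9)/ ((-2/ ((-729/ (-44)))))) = -85536/ 2135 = -40.06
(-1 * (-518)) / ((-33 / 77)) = -3626 / 3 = -1208.67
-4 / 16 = -1 / 4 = -0.25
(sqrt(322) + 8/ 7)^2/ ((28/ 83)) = 332 * sqrt(322)/ 49 + 657443/ 686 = 1079.95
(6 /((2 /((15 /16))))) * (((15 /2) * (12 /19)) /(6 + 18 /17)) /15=153 /1216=0.13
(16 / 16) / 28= 1 / 28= 0.04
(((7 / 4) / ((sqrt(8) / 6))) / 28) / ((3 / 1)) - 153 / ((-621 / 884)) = sqrt(2) / 32 + 15028 / 69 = 217.84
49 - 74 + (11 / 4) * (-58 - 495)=-6183 / 4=-1545.75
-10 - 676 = -686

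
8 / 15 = 0.53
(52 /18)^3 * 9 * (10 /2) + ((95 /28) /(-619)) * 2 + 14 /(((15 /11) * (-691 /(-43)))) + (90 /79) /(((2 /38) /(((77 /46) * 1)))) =4943354180178893 /4406630972310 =1121.80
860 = 860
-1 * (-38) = 38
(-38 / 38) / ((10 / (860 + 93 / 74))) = -63733 / 740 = -86.13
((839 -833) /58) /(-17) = -3 /493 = -0.01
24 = 24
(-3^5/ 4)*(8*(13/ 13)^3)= -486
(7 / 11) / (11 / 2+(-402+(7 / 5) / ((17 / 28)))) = -1190 / 737143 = -0.00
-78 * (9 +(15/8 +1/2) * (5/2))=-9321/8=-1165.12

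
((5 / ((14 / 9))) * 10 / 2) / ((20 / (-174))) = -139.82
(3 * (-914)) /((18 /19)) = -8683 /3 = -2894.33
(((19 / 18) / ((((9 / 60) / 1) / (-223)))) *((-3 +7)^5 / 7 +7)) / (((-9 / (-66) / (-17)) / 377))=6410193483980 / 567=11305455880.04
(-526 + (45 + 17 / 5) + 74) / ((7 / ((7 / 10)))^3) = -1009 / 2500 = -0.40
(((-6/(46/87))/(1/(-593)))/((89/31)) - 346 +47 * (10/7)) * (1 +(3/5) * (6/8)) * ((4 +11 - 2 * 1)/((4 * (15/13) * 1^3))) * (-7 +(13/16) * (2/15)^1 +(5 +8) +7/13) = 115670641942661/2063376000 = 56058.93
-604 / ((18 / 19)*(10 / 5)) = -2869 / 9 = -318.78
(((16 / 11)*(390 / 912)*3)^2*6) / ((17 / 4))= 3650400 / 742577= 4.92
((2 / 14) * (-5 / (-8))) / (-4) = -5 / 224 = -0.02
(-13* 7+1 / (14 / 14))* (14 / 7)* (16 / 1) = -2880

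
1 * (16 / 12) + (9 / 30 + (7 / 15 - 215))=-2129 / 10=-212.90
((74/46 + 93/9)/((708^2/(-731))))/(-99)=75293/428016798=0.00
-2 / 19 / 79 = -2 / 1501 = -0.00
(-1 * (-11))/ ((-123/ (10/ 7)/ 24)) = -880/ 287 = -3.07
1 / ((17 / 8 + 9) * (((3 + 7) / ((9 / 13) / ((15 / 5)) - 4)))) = -196 / 5785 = -0.03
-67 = -67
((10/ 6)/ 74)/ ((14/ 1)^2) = 5/ 43512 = 0.00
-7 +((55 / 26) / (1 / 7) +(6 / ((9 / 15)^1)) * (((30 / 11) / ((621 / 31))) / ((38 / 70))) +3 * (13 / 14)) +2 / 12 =104470375 / 7873866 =13.27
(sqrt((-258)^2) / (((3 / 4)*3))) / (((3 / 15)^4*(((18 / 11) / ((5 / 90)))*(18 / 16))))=4730000 / 2187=2162.78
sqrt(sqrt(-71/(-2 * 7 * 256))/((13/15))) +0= 14^(3/4) * sqrt(195) * 71^(1/4)/728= 0.40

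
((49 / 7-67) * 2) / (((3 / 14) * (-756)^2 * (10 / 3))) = -1 / 3402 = -0.00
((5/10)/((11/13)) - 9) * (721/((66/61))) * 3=-8136485/484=-16810.92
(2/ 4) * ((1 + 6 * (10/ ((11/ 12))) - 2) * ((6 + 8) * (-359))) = -1781717/ 11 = -161974.27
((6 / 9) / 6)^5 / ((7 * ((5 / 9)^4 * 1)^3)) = 4782969 / 1708984375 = 0.00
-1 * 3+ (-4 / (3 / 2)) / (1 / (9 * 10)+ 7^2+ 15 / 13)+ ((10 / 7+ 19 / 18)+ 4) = 25373107 / 7395318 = 3.43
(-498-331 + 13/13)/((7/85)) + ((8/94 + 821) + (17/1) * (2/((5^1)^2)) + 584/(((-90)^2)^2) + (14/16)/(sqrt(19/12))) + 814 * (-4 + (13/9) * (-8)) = -21893.37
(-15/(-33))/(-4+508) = 5/5544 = 0.00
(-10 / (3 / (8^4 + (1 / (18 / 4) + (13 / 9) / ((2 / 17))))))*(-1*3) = 41085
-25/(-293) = 25/293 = 0.09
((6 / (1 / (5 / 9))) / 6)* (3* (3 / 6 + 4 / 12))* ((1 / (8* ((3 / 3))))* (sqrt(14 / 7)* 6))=25* sqrt(2) / 24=1.47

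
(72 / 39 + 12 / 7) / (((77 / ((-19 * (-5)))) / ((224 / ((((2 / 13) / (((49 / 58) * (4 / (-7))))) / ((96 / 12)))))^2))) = 1284955176960 / 9251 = 138899057.07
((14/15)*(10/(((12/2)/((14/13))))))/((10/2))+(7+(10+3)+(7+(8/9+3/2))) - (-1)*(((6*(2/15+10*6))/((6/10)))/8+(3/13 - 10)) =55646/585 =95.12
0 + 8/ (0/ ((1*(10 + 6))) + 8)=1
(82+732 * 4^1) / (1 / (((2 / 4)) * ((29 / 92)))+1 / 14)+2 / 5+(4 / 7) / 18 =469.55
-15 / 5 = -3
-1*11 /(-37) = 11 /37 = 0.30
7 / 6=1.17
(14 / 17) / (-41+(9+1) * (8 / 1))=0.02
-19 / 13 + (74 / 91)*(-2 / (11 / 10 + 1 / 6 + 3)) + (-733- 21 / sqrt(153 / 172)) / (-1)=14*sqrt(731) / 17 + 1064565 / 1456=753.42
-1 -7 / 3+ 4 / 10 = -44 / 15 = -2.93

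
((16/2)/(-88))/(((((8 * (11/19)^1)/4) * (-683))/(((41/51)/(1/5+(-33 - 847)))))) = -3895/37081748814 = -0.00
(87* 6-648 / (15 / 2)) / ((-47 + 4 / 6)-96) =-6534 / 2135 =-3.06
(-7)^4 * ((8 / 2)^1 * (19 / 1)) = 182476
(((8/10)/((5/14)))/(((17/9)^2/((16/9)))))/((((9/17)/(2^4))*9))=14336/3825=3.75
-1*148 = -148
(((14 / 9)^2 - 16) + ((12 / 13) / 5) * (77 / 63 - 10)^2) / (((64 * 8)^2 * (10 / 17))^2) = 15317 / 565325070336000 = 0.00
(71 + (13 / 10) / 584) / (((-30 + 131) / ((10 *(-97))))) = -40221341 / 58984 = -681.90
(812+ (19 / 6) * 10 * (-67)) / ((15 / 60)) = -15716 / 3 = -5238.67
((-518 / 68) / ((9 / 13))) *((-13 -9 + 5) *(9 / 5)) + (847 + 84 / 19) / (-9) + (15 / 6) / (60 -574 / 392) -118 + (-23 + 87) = 527299133 / 2802690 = 188.14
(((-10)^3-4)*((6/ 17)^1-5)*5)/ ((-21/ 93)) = -12293980/ 119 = -103310.76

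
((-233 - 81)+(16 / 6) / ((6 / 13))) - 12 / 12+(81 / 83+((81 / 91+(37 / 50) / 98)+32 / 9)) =-4818553531 / 15861300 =-303.79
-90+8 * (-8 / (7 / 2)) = -108.29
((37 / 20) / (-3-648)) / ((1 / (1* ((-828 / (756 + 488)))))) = 2553 / 1349740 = 0.00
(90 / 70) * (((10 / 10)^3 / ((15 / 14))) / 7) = 6 / 35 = 0.17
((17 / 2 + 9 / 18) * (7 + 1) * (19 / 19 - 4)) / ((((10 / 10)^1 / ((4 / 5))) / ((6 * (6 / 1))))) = -31104 / 5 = -6220.80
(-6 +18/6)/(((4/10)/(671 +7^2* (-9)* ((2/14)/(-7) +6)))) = 14745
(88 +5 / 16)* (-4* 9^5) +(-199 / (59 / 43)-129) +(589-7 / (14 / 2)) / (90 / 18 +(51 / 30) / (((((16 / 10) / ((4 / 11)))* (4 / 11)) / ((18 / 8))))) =-2328476774663 / 111628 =-20859253.72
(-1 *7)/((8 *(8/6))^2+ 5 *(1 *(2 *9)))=-9/262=-0.03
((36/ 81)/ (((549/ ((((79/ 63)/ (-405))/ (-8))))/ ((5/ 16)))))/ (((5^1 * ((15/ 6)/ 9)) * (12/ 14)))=79/ 960530400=0.00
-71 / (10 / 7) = -497 / 10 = -49.70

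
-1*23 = -23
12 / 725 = 0.02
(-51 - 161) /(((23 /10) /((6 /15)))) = -848 /23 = -36.87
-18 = -18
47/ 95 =0.49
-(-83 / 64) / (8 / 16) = 83 / 32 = 2.59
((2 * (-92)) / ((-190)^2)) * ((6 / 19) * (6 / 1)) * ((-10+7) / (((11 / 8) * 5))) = 39744 / 9431125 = 0.00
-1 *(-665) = 665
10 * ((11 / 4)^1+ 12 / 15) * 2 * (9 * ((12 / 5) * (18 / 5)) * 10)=276048 / 5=55209.60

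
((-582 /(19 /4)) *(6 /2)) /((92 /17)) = -29682 /437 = -67.92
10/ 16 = 5/ 8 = 0.62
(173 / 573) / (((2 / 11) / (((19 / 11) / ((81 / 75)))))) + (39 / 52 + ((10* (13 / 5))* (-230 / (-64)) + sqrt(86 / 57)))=sqrt(4902) / 57 + 23972197 / 247536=98.07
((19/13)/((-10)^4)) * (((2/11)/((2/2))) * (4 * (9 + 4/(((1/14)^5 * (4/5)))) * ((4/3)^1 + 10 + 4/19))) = 884723441/268125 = 3299.67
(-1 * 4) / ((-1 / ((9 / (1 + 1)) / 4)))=9 / 2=4.50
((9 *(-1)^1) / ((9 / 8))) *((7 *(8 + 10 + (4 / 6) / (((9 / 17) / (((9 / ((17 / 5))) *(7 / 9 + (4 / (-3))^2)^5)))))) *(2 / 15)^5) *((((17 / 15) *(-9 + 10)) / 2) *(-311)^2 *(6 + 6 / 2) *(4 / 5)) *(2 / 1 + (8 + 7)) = -6767454149363869696 / 1121008359375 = -6036934.60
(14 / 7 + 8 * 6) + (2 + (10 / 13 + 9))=803 / 13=61.77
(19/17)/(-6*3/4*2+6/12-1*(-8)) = -38/17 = -2.24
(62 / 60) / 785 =31 / 23550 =0.00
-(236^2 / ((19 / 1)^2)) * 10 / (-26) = 278480 / 4693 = 59.34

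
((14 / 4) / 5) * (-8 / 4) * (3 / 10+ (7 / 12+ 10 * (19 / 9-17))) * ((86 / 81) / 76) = 2.89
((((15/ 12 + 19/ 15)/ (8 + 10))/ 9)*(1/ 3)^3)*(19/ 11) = 2869/ 2886840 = 0.00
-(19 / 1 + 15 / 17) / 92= -169 / 782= -0.22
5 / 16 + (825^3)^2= 5044796753906250005 / 16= 315299797119140625.31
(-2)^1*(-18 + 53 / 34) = 559 / 17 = 32.88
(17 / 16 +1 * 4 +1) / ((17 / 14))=679 / 136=4.99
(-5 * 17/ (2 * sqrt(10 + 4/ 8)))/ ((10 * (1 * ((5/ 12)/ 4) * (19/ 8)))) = -544 * sqrt(42)/ 665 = -5.30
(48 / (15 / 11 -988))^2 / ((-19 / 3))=-836352 / 2237964571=-0.00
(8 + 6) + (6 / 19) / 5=1336 / 95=14.06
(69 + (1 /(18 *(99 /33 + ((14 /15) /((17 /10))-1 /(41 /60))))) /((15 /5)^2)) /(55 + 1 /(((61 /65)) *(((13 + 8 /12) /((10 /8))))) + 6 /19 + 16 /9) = 1544346876754 /1279985470491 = 1.21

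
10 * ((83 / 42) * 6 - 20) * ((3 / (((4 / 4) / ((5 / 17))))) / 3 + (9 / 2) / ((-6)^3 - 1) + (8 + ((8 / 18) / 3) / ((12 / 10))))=-476719595 / 697221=-683.74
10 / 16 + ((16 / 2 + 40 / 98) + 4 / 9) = 9.48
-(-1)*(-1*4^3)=-64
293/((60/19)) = 5567/60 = 92.78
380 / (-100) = -19 / 5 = -3.80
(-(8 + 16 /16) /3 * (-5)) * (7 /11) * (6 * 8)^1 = 5040 /11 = 458.18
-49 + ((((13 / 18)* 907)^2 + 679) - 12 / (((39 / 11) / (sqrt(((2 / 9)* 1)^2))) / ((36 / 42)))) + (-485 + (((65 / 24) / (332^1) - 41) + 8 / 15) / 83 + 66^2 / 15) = 3489780825093877 / 8124611040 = 429532.05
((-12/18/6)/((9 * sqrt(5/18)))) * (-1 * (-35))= -7 * sqrt(10)/27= -0.82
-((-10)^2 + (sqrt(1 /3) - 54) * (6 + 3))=386 - 3 * sqrt(3)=380.80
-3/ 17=-0.18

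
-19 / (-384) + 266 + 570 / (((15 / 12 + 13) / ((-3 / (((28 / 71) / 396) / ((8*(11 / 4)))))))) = -7125003899 / 2688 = -2650671.09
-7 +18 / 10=-26 / 5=-5.20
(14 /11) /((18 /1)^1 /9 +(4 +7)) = 14 /143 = 0.10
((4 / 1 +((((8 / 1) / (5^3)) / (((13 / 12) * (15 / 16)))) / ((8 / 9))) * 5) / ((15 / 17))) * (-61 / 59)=-7337812 / 1438125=-5.10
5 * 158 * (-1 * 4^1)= -3160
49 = 49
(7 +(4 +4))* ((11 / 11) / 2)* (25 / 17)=375 / 34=11.03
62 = 62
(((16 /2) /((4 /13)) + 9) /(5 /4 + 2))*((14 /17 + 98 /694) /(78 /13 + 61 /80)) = 63739200 /41487667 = 1.54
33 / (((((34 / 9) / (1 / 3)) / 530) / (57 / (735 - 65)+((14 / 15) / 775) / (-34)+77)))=3570315443013 / 30012650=118960.35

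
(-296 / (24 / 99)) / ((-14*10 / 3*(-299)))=-3663 / 41860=-0.09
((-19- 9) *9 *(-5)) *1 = 1260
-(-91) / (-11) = -91 / 11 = -8.27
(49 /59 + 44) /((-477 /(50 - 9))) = -108445 /28143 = -3.85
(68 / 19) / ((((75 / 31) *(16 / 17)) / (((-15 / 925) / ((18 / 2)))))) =-8959 / 3163500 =-0.00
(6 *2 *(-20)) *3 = -720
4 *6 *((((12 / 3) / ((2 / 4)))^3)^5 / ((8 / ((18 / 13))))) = 1899956092796928 / 13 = 146150468676686.77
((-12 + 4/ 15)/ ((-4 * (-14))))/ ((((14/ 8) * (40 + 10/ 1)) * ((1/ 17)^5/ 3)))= -62473708/ 6125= -10199.79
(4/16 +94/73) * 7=3143/292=10.76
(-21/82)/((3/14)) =-49/41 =-1.20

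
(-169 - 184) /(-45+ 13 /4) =1412 /167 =8.46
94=94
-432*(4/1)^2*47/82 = -162432/41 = -3961.76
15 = 15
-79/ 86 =-0.92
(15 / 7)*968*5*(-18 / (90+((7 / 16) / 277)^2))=-25668981043200 / 12374853463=-2074.29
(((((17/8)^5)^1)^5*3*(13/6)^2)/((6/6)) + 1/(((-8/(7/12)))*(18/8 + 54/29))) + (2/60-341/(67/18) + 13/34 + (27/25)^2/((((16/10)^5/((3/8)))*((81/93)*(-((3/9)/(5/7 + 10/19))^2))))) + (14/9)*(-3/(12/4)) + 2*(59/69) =1077836647529484965938705683150916308801424181/501042016141675354934801658575585280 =2151190145.35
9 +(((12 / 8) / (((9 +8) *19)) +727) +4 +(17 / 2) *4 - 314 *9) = -1325589 / 646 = -2052.00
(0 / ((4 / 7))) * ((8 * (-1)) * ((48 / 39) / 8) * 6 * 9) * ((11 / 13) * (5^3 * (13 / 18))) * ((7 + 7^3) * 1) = 0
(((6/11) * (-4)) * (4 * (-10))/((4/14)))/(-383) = -3360/4213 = -0.80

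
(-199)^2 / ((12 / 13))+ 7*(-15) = 513553 / 12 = 42796.08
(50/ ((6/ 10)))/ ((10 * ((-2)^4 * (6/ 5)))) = 125/ 288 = 0.43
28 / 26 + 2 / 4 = 41 / 26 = 1.58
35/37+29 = 1108/37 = 29.95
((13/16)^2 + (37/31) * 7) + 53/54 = 2141965/214272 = 10.00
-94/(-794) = 47/397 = 0.12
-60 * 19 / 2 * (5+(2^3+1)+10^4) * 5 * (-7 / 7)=28539900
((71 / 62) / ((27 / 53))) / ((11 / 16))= 30104 / 9207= 3.27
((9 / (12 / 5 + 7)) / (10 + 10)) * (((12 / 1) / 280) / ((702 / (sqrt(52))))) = sqrt(13) / 171080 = 0.00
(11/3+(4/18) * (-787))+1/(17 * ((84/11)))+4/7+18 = -653923/4284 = -152.64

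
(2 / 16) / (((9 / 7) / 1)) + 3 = 223 / 72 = 3.10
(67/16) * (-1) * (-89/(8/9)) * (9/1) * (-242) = -58443363/64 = -913177.55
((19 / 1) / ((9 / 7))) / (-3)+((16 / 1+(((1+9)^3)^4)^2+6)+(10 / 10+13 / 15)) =135000000000000000000002557 / 135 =1000000000000000000000019.00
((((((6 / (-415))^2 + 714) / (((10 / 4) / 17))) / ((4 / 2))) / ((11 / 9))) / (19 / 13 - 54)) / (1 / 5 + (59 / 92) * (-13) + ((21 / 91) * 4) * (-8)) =428291831448 / 175843275025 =2.44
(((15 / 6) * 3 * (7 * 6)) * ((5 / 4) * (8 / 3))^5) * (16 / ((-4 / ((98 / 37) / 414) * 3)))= -686000000 / 620379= -1105.78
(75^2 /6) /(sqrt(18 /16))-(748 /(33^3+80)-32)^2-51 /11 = -14659132720515 /14269467179+625 *sqrt(2) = -143.42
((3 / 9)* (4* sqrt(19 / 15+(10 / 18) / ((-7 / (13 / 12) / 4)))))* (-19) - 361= -361 - 152* sqrt(22890) / 945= -385.34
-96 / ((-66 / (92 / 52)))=368 / 143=2.57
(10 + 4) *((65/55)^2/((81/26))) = 61516/9801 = 6.28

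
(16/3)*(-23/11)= -11.15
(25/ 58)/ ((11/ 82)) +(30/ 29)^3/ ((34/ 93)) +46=238259103/ 4560743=52.24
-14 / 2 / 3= -7 / 3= -2.33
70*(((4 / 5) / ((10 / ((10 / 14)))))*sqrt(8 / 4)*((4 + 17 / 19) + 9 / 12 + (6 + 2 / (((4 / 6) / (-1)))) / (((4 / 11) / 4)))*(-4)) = -11748*sqrt(2) / 19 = -874.43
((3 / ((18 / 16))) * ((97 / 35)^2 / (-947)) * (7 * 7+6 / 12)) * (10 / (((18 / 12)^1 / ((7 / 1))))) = -1655984 / 33145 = -49.96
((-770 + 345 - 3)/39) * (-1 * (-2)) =-21.95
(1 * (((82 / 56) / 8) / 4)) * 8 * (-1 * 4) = -41 / 28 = -1.46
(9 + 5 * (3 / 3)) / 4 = 7 / 2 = 3.50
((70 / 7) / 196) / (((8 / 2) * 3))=5 / 1176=0.00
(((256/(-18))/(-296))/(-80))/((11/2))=-2/18315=-0.00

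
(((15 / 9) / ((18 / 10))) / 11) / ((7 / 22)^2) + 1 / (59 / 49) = 129727 / 78057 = 1.66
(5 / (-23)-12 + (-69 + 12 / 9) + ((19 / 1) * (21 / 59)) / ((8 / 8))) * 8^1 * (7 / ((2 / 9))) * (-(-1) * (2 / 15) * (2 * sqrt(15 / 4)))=-16669912 * sqrt(15) / 6785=-9515.44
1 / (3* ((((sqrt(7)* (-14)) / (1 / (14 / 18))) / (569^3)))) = -552660027* sqrt(7) / 686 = -2131488.33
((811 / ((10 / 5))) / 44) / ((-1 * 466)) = -811 / 41008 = -0.02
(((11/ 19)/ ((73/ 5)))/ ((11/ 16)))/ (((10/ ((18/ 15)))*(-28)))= -12/ 48545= -0.00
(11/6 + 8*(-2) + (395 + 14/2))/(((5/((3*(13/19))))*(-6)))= -30251/1140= -26.54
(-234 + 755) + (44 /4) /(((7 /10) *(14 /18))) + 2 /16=212201 /392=541.33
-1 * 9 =-9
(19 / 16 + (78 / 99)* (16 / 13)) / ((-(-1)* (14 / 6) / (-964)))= -274499 / 308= -891.23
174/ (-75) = -2.32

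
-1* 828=-828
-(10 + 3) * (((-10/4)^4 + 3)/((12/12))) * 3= -26247/16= -1640.44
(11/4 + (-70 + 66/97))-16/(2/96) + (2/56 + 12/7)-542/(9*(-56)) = -20331155/24444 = -831.74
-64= -64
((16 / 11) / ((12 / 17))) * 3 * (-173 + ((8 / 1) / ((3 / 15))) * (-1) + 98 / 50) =-358768 / 275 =-1304.61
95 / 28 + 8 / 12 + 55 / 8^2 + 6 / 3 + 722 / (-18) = -133831 / 4032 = -33.19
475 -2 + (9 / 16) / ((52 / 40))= 49237 / 104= 473.43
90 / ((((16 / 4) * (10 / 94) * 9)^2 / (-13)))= -28717 / 360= -79.77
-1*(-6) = 6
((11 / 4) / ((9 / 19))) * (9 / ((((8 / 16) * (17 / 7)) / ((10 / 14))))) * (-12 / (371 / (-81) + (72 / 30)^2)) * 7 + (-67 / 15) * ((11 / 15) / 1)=-20027313031 / 9137925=-2191.67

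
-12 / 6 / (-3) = 0.67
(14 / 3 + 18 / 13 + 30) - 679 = -25075 / 39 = -642.95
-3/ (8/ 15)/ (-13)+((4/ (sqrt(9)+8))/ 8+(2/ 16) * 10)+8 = 11129/ 1144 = 9.73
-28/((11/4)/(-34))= 346.18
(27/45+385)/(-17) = -1928/85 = -22.68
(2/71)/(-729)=-2/51759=-0.00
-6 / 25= -0.24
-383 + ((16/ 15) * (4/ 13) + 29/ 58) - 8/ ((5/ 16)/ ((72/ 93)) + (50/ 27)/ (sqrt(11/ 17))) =-385.13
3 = 3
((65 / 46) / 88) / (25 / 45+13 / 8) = 0.01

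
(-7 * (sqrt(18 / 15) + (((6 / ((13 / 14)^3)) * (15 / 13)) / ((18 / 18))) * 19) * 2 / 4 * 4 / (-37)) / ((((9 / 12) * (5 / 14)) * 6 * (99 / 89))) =34888 * sqrt(30) / 824175 + 3637841536 / 104618943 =35.00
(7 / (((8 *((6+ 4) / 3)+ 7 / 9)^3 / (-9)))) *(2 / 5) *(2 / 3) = -61236 / 75346115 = -0.00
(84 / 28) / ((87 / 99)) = 99 / 29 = 3.41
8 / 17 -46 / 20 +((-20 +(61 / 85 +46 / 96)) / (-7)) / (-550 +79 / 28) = -28665703 / 15627420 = -1.83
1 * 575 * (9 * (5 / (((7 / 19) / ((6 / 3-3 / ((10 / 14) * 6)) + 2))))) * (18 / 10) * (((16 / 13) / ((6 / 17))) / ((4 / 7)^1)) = 33096195 / 13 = 2545861.15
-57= -57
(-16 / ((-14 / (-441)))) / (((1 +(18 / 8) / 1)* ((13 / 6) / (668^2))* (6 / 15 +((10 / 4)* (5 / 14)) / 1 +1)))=-251884523520 / 18083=-13929354.84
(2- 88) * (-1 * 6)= 516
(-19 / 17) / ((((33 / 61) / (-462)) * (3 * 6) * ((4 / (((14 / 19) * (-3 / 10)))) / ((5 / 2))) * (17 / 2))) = -2989 / 3468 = -0.86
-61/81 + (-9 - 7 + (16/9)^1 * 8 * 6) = 5555/81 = 68.58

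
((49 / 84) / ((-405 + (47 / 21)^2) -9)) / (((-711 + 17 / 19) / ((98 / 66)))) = 319333 / 107073321520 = 0.00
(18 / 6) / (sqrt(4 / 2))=3 * sqrt(2) / 2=2.12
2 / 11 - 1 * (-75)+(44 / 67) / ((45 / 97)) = 2540353 / 33165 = 76.60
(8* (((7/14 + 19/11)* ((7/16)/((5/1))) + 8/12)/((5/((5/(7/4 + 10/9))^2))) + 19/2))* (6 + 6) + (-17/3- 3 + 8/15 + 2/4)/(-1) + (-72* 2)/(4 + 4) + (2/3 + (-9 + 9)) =1111930117/1166990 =952.82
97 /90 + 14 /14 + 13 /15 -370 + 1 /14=-23120 /63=-366.98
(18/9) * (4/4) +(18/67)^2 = 9302/4489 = 2.07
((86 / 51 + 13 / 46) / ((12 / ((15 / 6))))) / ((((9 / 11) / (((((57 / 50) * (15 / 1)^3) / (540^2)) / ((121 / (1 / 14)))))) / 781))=6231031 / 2043159552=0.00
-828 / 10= -414 / 5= -82.80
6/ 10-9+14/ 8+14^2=3787/ 20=189.35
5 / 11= 0.45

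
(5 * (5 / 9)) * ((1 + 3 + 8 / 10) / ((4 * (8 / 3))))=5 / 4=1.25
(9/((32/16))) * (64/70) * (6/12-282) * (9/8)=-45603/35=-1302.94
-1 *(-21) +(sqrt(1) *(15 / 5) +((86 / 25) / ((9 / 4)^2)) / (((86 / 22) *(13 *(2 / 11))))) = 24.07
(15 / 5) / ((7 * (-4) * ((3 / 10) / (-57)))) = 285 / 14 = 20.36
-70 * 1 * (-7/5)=98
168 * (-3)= -504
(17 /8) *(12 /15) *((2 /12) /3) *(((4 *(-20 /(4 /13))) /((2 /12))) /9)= -442 /27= -16.37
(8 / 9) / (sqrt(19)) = 8 * sqrt(19) / 171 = 0.20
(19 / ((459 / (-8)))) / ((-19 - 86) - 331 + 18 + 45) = 152 / 171207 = 0.00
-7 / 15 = -0.47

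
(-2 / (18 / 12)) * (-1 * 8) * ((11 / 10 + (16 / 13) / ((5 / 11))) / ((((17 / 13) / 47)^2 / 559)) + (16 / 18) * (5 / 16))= 228848782688 / 7803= 29328307.41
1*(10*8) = 80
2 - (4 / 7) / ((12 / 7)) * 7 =-0.33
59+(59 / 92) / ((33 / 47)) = 181897 / 3036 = 59.91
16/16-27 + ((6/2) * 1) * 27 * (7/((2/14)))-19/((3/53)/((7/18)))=205873/54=3812.46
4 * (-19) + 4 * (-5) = -96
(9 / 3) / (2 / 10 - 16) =-15 / 79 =-0.19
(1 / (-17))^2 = 1 / 289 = 0.00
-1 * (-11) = 11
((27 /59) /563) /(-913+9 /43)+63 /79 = 82137245031 /102997612750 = 0.80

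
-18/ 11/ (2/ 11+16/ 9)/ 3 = -27/ 97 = -0.28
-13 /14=-0.93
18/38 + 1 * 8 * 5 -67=-504/19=-26.53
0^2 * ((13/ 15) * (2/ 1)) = 0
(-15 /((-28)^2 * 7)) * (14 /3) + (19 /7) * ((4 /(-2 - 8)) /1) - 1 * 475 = -933153 /1960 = -476.10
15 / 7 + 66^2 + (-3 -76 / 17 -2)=4348.67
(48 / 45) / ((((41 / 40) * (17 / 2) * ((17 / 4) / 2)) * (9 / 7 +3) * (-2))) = -3584 / 533205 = -0.01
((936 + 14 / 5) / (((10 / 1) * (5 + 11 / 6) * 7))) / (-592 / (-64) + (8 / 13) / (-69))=50526216 / 237901475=0.21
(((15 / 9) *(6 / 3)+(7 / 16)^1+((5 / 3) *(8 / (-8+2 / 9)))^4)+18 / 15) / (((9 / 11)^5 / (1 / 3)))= 1262806205683 / 102079187280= 12.37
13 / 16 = 0.81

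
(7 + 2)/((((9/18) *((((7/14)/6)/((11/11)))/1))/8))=1728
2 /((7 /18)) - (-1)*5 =71 /7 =10.14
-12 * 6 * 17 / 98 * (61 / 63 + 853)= -3658400 / 343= -10665.89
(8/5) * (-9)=-72/5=-14.40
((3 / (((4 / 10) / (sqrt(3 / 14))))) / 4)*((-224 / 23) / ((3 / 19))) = -190*sqrt(42) / 23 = -53.54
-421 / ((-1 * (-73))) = -421 / 73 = -5.77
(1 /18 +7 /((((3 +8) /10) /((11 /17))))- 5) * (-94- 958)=133078 /153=869.79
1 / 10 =0.10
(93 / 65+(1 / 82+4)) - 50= -237489 / 5330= -44.56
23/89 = 0.26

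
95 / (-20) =-19 / 4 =-4.75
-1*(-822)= 822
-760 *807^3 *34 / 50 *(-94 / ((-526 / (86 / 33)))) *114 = -208589776748864352 / 14465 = -14420309488341.81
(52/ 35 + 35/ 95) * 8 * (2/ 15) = 6576/ 3325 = 1.98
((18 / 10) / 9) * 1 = 1 / 5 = 0.20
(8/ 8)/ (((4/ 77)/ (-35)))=-2695/ 4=-673.75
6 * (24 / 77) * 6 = 864 / 77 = 11.22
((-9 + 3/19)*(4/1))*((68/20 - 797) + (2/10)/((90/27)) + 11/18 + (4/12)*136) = 37678816/1425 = 26441.27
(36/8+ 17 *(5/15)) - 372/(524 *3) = 7805/786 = 9.93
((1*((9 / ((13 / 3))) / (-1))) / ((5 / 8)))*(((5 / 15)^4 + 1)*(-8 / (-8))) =-656 / 195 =-3.36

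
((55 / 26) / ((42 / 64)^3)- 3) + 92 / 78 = 681943 / 120393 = 5.66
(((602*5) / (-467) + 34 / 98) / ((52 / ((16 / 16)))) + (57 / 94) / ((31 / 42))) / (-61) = -1221003645 / 105756164332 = -0.01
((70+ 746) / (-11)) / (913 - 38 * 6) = -0.11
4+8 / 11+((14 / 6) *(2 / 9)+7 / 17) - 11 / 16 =401501 / 80784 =4.97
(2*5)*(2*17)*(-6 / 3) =-680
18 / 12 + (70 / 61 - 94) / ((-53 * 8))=11115 / 6466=1.72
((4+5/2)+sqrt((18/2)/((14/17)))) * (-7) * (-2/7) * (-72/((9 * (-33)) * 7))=8 * sqrt(238)/539+104/231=0.68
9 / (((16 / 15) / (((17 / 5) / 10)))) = 459 / 160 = 2.87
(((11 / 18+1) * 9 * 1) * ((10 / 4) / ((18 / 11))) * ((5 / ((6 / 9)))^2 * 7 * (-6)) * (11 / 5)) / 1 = -1842225 / 16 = -115139.06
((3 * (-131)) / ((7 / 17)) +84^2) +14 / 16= 341737 / 56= 6102.45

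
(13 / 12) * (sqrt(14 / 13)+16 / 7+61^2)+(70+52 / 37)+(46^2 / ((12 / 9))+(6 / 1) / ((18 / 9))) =sqrt(182) / 12+17699951 / 3108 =5696.09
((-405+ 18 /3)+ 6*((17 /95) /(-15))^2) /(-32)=12.47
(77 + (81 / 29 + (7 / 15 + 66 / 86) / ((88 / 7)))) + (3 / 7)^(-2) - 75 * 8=-635368499 / 1234530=-514.66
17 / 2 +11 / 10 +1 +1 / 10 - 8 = 2.70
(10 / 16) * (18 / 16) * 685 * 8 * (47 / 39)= 482925 / 104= 4643.51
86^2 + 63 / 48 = 118357 / 16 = 7397.31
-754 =-754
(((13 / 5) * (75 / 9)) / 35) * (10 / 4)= 65 / 42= 1.55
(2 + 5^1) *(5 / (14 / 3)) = 15 / 2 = 7.50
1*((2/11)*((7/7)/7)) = 2/77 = 0.03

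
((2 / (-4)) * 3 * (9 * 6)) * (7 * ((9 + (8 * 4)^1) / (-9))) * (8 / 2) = 10332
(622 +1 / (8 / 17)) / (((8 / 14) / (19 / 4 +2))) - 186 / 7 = 6581931 / 896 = 7345.91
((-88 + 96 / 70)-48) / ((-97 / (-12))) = -56544 / 3395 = -16.66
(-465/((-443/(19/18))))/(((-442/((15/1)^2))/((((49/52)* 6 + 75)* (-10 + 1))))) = 4168573875/10181912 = 409.41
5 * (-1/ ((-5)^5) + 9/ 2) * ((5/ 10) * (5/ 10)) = 28127/ 5000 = 5.63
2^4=16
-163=-163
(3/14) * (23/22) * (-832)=-14352/77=-186.39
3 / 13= 0.23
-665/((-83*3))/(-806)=-665/200694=-0.00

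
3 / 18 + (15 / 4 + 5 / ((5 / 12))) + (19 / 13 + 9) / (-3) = 1939 / 156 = 12.43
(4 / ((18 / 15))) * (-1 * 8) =-80 / 3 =-26.67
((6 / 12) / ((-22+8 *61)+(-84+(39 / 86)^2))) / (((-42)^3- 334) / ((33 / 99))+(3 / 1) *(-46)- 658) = -1849 / 316688446583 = -0.00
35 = 35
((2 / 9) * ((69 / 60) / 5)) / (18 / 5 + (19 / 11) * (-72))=-253 / 597780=-0.00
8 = 8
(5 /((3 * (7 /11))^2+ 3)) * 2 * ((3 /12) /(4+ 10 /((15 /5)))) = 55 /1072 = 0.05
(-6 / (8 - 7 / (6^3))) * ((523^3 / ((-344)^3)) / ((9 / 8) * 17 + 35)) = 11587509027 / 236992239404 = 0.05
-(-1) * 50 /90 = 5 /9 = 0.56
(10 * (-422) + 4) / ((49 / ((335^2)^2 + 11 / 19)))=-1008865872911376 / 931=-1083636813009.00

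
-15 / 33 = -5 / 11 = -0.45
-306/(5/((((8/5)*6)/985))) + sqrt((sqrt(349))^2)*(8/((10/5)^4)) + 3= 59187/24625 + sqrt(349)/2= 11.74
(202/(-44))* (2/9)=-101/99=-1.02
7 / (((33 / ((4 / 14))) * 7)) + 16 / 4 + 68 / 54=5.27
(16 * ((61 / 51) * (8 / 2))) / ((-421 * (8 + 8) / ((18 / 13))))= -1464 / 93041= -0.02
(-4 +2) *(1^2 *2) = -4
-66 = -66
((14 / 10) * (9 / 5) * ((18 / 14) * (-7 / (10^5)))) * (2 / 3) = -189 / 1250000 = -0.00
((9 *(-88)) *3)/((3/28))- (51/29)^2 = -22179.09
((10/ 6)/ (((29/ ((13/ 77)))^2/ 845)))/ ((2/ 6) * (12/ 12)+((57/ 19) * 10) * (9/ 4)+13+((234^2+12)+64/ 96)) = 1428050/ 1640972751033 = 0.00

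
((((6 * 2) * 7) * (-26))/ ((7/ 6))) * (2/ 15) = -1248/ 5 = -249.60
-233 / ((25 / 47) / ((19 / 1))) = -208069 / 25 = -8322.76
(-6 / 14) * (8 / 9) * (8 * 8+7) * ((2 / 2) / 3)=-568 / 63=-9.02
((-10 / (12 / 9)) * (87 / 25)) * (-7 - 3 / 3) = 1044 / 5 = 208.80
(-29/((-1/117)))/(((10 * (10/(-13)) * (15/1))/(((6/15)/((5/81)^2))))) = -96466383/31250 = -3086.92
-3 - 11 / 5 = -26 / 5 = -5.20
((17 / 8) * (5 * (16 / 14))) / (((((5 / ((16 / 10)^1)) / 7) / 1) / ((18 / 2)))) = 1224 / 5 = 244.80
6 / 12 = 1 / 2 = 0.50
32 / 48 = 2 / 3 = 0.67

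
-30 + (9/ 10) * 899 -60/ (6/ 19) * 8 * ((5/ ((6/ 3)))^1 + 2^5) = -516609/ 10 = -51660.90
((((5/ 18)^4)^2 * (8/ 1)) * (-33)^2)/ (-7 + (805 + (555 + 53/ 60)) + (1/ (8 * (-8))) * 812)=236328125/ 1026383695002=0.00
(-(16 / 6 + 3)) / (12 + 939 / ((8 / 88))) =-0.00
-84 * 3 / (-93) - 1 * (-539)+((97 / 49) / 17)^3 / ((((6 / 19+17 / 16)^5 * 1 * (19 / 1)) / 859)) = 125355938647516640148699291 / 231401842636703275415053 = 541.72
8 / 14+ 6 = 46 / 7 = 6.57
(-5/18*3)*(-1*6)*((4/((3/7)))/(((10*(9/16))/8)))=1792/27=66.37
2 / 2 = 1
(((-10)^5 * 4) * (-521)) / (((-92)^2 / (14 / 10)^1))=18235000 / 529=34470.70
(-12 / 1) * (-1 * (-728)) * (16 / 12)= -11648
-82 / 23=-3.57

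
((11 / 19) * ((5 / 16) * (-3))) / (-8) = 165 / 2432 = 0.07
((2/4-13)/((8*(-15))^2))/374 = -1/430848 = -0.00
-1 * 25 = -25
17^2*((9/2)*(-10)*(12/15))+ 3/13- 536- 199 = -11138.77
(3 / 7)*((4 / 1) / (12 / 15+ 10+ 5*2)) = 15 / 182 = 0.08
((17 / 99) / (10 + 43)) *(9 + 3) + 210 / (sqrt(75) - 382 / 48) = 1684114252 / 11751531 + 604800 *sqrt(3) / 6719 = 299.22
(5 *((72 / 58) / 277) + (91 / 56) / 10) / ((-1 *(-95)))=0.00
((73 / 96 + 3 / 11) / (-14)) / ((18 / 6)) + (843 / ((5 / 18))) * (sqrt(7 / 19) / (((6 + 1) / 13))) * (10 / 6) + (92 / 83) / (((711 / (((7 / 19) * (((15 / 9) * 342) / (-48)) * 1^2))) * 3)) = -23444581 / 872448192 + 65754 * sqrt(133) / 133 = 5701.57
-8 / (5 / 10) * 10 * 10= -1600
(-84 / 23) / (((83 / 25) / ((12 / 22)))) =-12600 / 20999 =-0.60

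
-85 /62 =-1.37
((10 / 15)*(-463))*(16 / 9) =-548.74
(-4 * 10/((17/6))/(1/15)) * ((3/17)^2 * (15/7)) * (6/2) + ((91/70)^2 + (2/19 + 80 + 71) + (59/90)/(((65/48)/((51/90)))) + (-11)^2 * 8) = 41232986717177/38225596500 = 1078.67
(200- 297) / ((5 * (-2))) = 97 / 10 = 9.70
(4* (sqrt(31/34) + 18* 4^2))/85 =2* sqrt(1054)/1445 + 1152/85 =13.60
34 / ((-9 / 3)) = -34 / 3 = -11.33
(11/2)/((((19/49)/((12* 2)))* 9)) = 37.82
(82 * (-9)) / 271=-738 / 271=-2.72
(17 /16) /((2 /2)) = 17 /16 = 1.06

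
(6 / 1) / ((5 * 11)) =6 / 55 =0.11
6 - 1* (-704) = 710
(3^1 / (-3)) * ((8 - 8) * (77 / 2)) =0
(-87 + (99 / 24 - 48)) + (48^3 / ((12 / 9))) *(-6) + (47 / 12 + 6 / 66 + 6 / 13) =-497790.41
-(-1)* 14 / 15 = 14 / 15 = 0.93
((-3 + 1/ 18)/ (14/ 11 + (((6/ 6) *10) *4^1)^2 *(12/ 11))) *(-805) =1.36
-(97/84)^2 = -9409/7056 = -1.33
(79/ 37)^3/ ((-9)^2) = 493039/ 4102893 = 0.12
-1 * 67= -67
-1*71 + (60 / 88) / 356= -556057 / 7832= -71.00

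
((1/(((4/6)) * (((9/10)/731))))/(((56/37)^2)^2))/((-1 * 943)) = -6850058455/27821789184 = -0.25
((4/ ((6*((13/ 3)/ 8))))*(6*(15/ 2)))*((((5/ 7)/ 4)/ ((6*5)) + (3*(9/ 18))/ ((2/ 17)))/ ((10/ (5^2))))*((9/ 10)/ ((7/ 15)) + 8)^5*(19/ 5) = 31691371344137745/ 48941984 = 647529355.25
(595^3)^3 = 9346579224852489607421875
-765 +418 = -347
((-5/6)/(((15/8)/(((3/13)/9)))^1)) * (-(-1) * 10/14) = -20/2457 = -0.01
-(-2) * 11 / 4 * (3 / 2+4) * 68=2057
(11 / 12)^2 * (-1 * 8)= -121 / 18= -6.72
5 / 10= 1 / 2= 0.50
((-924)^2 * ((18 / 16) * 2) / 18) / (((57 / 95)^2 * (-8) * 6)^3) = -92640625 / 4478976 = -20.68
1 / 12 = 0.08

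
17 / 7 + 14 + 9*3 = 304 / 7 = 43.43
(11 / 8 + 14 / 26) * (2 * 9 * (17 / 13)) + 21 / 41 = 1262523 / 27716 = 45.55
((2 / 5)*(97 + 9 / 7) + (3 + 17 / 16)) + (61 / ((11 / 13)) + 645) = 760.47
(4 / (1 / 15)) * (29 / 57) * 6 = 3480 / 19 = 183.16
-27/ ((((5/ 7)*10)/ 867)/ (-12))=983178/ 25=39327.12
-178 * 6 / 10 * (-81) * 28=1211112 / 5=242222.40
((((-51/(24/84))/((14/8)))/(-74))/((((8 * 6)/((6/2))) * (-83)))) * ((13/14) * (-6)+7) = -255/171976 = -0.00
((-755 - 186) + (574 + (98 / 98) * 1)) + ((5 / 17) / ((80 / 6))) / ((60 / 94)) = -497713 / 1360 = -365.97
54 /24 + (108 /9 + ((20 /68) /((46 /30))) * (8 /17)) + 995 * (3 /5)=16254315 /26588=611.34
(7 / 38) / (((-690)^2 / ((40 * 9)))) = 7 / 50255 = 0.00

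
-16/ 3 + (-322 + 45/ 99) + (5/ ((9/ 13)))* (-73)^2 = 3777874/ 99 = 38160.34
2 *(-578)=-1156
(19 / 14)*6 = 57 / 7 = 8.14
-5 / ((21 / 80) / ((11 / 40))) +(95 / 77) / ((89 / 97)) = -11435 / 2937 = -3.89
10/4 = 5/2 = 2.50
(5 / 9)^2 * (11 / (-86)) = -275 / 6966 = -0.04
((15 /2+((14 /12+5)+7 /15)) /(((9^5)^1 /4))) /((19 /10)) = 1696 /3365793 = 0.00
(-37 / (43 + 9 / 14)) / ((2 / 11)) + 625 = 379026 / 611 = 620.34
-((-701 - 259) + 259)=701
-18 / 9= -2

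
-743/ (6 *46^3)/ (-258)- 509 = -76694148409/ 150676128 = -509.00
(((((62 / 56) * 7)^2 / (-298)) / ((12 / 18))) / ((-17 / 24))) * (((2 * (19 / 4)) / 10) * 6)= 2.43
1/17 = 0.06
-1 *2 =-2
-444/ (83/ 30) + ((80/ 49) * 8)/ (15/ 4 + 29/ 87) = -31343880/ 199283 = -157.28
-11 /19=-0.58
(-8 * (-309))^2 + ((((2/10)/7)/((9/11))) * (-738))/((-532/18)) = 28445703579/4655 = 6110784.87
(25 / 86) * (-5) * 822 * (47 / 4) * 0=0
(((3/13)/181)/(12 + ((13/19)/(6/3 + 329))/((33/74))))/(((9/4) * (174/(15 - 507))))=-276716/2073244771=-0.00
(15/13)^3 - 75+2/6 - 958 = -6796181/6591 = -1031.13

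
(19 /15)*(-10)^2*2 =760 /3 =253.33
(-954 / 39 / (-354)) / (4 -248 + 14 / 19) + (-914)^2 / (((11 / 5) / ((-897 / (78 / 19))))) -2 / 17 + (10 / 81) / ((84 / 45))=-5197803681212948339 / 62646775191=-82970011.87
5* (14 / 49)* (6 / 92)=15 / 161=0.09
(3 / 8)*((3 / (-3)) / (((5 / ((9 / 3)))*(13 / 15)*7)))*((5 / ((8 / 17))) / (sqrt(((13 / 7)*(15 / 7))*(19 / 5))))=-765*sqrt(741) / 205504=-0.10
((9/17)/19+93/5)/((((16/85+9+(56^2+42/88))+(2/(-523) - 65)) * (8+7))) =230764336/572454407365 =0.00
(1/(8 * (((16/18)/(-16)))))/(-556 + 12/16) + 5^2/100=2257/8884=0.25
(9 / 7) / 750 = 3 / 1750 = 0.00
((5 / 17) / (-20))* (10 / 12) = -5 / 408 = -0.01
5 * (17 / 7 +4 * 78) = 11005 / 7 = 1572.14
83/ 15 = 5.53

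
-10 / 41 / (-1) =10 / 41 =0.24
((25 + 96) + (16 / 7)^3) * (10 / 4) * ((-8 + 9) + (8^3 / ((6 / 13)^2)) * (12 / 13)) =737715.60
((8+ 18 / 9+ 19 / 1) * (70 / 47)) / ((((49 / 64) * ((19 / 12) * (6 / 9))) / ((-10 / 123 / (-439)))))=1113600 / 112511749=0.01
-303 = -303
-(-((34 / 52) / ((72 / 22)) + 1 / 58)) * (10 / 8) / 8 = 29455 / 868608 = 0.03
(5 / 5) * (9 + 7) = 16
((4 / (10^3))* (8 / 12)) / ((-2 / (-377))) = 377 / 750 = 0.50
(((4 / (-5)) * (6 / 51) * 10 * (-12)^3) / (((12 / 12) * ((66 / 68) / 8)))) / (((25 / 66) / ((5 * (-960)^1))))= -169869312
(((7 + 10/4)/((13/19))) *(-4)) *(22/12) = -3971/39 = -101.82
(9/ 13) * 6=54/ 13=4.15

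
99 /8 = 12.38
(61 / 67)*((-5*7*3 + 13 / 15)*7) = -666974 / 1005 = -663.66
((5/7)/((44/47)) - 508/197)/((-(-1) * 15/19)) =-697737/303380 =-2.30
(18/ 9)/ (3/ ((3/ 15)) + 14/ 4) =4/ 37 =0.11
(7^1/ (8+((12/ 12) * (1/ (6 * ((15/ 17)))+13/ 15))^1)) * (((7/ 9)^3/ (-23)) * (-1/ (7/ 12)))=2744/ 101223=0.03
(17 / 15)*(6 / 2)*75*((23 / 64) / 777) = 1955 / 16576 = 0.12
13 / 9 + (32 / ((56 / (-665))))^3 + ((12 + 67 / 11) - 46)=-5432330620 / 99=-54872026.46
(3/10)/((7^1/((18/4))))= 27/140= 0.19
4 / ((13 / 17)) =68 / 13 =5.23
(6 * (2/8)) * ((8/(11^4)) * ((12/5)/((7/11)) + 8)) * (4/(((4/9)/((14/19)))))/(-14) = -44496/9736265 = -0.00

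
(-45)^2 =2025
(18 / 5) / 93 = 6 / 155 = 0.04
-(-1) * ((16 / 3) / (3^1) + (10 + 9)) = 187 / 9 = 20.78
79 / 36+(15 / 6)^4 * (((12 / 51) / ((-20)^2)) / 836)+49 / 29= 922081085 / 237397248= 3.88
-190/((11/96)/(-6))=109440/11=9949.09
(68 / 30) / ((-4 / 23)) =-391 / 30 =-13.03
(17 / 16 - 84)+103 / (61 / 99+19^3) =-450502601 / 5432816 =-82.92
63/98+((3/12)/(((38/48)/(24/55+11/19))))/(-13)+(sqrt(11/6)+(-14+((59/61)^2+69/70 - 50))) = -413207013486/6723121405+sqrt(66)/6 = -60.11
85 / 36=2.36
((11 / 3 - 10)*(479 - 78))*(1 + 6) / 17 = -53333 / 51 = -1045.75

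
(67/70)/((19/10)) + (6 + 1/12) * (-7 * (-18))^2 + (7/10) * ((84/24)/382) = 98136371877/1016120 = 96579.51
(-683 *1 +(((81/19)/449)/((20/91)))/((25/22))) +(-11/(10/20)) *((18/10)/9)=-1465971269/2132750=-687.36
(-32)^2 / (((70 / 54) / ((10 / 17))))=55296 / 119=464.67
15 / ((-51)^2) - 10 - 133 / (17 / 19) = -137542 / 867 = -158.64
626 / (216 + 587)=626 / 803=0.78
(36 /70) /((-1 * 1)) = -18 /35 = -0.51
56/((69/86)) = 4816/69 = 69.80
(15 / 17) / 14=15 / 238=0.06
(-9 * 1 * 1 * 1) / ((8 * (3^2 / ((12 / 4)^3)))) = -27 / 8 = -3.38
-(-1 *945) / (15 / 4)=252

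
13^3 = 2197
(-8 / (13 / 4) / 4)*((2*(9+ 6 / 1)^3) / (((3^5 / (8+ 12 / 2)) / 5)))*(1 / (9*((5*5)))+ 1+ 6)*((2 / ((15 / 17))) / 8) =-7501760 / 3159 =-2374.73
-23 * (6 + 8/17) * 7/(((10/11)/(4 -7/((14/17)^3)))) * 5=46545675/952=48892.52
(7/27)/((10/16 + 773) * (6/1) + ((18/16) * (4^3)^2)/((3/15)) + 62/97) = 2716/290000709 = 0.00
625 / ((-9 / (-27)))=1875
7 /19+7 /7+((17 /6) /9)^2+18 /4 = 330625 /55404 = 5.97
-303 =-303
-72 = -72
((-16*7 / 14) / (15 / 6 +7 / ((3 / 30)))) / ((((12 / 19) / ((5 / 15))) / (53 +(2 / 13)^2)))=-7828 / 2535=-3.09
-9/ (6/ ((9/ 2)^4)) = -19683/ 32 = -615.09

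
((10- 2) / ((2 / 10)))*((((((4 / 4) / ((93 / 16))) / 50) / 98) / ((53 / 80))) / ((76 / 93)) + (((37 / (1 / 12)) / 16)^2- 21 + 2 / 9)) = 26619810659 / 888174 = 29971.39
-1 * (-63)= 63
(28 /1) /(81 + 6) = 28 /87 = 0.32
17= 17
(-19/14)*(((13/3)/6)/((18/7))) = -247/648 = -0.38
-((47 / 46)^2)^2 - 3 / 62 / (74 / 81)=-5868999559 / 5135642032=-1.14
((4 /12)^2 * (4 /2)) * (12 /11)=8 /33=0.24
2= 2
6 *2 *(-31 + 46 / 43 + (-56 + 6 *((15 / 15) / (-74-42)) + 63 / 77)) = -14018298 / 13717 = -1021.97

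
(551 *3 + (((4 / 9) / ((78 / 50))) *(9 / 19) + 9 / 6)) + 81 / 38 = 1227664 / 741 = 1656.77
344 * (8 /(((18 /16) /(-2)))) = -4892.44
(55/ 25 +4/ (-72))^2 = 37249/ 8100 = 4.60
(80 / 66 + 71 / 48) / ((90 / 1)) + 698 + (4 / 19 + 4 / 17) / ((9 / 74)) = 10770296743 / 15348960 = 701.70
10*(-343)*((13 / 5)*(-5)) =44590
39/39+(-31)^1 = -30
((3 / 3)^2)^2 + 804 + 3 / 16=12883 / 16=805.19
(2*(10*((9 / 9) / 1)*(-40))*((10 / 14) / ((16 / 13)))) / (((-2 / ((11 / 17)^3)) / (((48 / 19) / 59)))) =103818000 / 38552311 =2.69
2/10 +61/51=356/255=1.40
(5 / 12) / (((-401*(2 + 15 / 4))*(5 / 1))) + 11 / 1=304358 / 27669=11.00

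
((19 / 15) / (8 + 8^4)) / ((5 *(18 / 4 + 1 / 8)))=1 / 74925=0.00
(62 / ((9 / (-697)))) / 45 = -43214 / 405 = -106.70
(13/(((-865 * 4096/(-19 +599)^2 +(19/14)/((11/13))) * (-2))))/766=4209205/4428795222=0.00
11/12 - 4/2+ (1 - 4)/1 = -49/12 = -4.08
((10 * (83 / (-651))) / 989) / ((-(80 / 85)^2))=119935 / 82411392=0.00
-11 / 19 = -0.58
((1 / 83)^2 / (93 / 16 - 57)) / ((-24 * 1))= 2 / 16926273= 0.00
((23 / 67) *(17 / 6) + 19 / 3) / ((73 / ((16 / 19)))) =0.08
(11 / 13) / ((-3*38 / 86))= -473 / 741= -0.64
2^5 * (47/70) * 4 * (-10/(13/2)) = -12032/91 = -132.22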